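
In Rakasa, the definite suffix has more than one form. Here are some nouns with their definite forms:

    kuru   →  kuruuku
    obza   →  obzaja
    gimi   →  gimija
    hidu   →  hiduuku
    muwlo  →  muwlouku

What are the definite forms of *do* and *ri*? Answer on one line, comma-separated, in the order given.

douku, rija

The suffix is conditioned by the last vowel: -uku when the last vowel of the stem is a rounded vowel (*kuru*, *hidu*, *muwlo*); -ja when the last vowel of the stem is an unrounded vowel (*obza*, *gimi*).
The last vowel of *do* is /o/, which is a rounded vowel, so the suffix is -uku, giving *douku*.
The last vowel of *ri* is /i/, which is an unrounded vowel, so the suffix is -ja, giving *rija*.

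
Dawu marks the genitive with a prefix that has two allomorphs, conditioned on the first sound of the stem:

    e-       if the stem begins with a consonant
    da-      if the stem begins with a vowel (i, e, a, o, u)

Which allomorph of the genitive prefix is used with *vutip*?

*vutip* — first sound /v/ (a consonant) → e-.

e-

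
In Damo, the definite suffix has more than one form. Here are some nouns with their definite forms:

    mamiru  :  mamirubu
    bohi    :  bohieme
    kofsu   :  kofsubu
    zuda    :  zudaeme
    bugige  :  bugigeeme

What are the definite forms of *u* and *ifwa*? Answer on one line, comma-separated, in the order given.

The pattern is rounding harmony: -bu when the last vowel of the stem is a rounded vowel (*mamiru*, *kofsu*); -eme when the last vowel of the stem is an unrounded vowel (*bohi*, *zuda*, *bugige*).
The last vowel of *u* is /u/, which is a rounded vowel, so the suffix is -bu, giving *ubu*.
The last vowel of *ifwa* is /a/, which is an unrounded vowel, so the suffix is -eme, giving *ifwaeme*.

ubu, ifwaeme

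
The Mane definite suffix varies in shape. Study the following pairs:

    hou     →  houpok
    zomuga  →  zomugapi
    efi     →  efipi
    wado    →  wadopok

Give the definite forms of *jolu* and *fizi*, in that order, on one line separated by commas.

jolupok, fizipi

Looking at the last vowel of each stem: -pok when the last vowel of the stem is a rounded vowel (*hou*, *wado*); -pi when the last vowel of the stem is an unrounded vowel (*zomuga*, *efi*).
The last vowel of *jolu* is /u/, which is a rounded vowel, so the suffix is -pok, giving *jolupok*.
The last vowel of *fizi* is /i/, which is an unrounded vowel, so the suffix is -pi, giving *fizipi*.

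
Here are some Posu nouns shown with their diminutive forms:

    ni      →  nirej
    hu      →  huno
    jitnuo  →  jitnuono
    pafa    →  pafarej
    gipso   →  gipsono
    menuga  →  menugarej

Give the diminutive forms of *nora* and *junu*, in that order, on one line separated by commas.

norarej, jununo

Looking at the last vowel of each stem: -no when the last vowel of the stem is a rounded vowel (*hu*, *jitnuo*, *gipso*); -rej when the last vowel of the stem is an unrounded vowel (*ni*, *pafa*, *menuga*).
Since the last vowel of *nora* is /a/ (an unrounded vowel), it takes -rej, giving *norarej*.
*junu*: last vowel = /u/, a rounded vowel → -no → *jununo*.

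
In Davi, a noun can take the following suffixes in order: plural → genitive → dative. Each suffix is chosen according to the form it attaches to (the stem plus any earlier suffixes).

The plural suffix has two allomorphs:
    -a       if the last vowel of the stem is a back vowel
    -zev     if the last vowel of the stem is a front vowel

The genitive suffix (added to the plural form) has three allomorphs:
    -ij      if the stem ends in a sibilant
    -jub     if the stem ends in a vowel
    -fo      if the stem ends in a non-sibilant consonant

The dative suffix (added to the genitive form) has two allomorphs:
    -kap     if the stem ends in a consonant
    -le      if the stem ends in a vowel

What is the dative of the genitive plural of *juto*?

jutoajubkap

Since the last vowel of *juto* is /o/ (a back vowel), it takes -a, giving *jutoa*.
The plural form *jutoa* — final sound /a/ (a vowel) → -jub → *jutoajub*.
The genitive form *jutoajub* — final sound /b/ (a consonant) → -kap → *jutoajubkap*.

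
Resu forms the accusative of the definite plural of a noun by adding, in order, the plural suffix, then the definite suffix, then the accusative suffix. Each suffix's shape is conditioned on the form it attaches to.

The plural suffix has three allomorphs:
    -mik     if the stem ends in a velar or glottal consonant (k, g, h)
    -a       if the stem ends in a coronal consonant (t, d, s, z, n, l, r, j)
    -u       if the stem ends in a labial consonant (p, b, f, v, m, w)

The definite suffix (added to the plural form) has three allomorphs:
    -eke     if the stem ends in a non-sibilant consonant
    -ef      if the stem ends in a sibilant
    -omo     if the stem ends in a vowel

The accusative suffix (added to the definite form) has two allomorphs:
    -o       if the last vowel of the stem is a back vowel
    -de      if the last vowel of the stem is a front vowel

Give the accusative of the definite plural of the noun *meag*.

The final consonant of *meag* is /g/, which is velar/glottal, so the plural suffix is -mik, giving *meagmik*.
The plural form *meagmik*: final sound = /k/, a non-sibilant consonant → -eke → *meagmikeke*.
The definite form *meagmikeke* — last vowel /e/ (a front vowel) → -de → *meagmikekede*.

meagmikekede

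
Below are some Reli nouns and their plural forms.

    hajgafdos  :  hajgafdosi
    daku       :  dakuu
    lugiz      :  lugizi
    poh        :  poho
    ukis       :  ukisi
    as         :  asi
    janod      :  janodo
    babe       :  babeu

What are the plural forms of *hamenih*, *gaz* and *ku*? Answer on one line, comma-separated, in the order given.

The suffix is conditioned by the final sound: -i when the stem ends in a sibilant (*hajgafdos*, *lugiz*, *ukis*, *as*); -o when the stem ends in a non-sibilant consonant (*poh*, *janod*); -u when the stem ends in a vowel (*daku*, *babe*).
*hamenih*: final sound = /h/, a non-sibilant consonant → -o → *hameniho*.
*gaz*: final sound = /z/, a sibilant → -i → *gazi*.
*ku*: final sound = /u/, a vowel → -u → *kuu*.

hameniho, gazi, kuu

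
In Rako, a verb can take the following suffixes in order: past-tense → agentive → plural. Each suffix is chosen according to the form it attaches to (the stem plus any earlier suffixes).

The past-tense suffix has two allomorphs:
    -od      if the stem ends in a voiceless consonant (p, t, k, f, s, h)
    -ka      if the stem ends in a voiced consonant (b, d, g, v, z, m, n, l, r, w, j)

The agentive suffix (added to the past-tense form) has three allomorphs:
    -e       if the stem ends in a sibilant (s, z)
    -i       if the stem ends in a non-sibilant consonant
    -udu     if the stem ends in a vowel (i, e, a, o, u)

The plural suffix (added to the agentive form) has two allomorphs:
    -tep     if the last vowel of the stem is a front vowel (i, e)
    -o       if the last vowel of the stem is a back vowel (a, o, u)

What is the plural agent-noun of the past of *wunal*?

*wunal* — final consonant /l/ (voiced) → -ka → *wunalka*.
The past-tense form *wunalka*: final sound = /a/, a vowel → -udu → *wunalkaudu*.
Since the last vowel of the agentive form *wunalkaudu* is /u/ (a back vowel), it takes -o, giving *wunalkauduo*.

wunalkauduo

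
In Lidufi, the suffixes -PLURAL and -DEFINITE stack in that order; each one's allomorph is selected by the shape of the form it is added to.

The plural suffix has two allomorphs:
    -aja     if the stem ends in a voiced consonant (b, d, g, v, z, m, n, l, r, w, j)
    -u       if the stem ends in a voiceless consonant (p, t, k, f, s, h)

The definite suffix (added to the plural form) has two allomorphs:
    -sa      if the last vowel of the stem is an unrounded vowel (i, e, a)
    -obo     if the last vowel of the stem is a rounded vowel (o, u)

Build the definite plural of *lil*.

*lil*: final consonant = /l/, voiced → -aja → *lilaja*.
Since the last vowel of the plural form *lilaja* is /a/ (an unrounded vowel), it takes -sa, giving *lilajasa*.

lilajasa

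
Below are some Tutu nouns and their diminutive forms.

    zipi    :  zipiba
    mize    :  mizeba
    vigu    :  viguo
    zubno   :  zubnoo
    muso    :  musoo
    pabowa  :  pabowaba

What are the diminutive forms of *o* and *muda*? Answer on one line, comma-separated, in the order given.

oo, mudaba

The suffix is conditioned by the last vowel: -o when the last vowel of the stem is a rounded vowel (*vigu*, *zubno*, *muso*); -ba when the last vowel of the stem is an unrounded vowel (*zipi*, *mize*, *pabowa*).
The last vowel of *o* is /o/, which is a rounded vowel, so the suffix is -o, giving *oo*.
Since the last vowel of *muda* is /a/ (an unrounded vowel), it takes -ba, giving *mudaba*.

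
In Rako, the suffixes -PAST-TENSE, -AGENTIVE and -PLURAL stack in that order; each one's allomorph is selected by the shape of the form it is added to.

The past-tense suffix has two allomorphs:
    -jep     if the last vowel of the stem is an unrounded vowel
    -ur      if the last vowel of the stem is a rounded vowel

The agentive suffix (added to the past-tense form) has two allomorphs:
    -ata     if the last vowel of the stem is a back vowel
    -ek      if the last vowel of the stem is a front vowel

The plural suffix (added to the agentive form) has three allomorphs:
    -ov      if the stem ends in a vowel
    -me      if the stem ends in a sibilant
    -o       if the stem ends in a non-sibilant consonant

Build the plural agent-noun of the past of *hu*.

huurataov

*hu*: last vowel = /u/, a rounded vowel → -ur → *huur*.
The past-tense form *huur* — last vowel /u/ (a back vowel) → -ata → *huurata*.
The agentive form *huurata*: final sound = /a/, a vowel → -ov → *huurataov*.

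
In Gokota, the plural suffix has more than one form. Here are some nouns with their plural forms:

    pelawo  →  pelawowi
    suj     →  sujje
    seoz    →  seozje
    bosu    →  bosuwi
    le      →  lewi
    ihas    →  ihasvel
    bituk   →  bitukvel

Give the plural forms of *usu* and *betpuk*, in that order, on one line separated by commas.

usuwi, betpukvel

Looking at the final sound of each stem: -vel when the stem ends in a voiceless consonant (*ihas*, *bituk*); -je when the stem ends in a voiced consonant (*suj*, *seoz*); -wi when the stem ends in a vowel (*pelawo*, *bosu*, *le*).
The final sound of *usu* is /u/, which is a vowel, so the suffix is -wi, giving *usuwi*.
The final sound of *betpuk* is /k/, which is a voiceless consonant, so the suffix is -vel, giving *betpukvel*.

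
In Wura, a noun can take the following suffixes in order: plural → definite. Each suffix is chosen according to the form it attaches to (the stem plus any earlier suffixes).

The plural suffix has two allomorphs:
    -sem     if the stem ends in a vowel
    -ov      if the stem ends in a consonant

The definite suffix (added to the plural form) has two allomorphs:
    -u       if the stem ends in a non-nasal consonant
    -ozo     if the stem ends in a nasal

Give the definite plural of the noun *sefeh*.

*sefeh* — final sound /h/ (a consonant) → -ov → *sefehov*.
The plural form *sefehov* — final consonant /v/ (non-nasal) → -u → *sefehovu*.

sefehovu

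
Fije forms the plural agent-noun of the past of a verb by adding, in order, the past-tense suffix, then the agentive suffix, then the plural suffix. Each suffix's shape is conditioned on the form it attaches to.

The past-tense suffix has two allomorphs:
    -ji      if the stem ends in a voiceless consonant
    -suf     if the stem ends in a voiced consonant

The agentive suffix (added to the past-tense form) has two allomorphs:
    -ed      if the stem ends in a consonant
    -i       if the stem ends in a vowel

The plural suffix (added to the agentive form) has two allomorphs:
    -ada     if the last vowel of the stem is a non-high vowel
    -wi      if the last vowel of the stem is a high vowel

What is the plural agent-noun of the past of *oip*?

oipjiiwi

Since the final consonant of *oip* is /p/ (voiceless), it takes -ji, giving *oipji*.
Since the final sound of the past-tense form *oipji* is /i/ (a vowel), it takes -i, giving *oipjii*.
The last vowel of the agentive form *oipjii* is /i/, which is a high vowel, so the plural suffix is -wi, giving *oipjiiwi*.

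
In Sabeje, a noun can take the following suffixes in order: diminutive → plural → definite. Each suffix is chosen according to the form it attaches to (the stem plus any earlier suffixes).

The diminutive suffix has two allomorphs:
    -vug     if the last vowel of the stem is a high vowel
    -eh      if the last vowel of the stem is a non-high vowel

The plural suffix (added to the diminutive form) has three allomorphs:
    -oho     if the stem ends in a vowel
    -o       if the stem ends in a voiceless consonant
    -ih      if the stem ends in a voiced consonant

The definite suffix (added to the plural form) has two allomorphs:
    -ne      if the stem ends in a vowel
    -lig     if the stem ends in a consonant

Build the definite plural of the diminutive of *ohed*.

*ohed*: last vowel = /e/, a non-high vowel → -eh → *ohedeh*.
Since the final sound of the diminutive form *ohedeh* is /h/ (a voiceless consonant), it takes -o, giving *ohedeho*.
The final sound of the plural form *ohedeho* is /o/, which is a vowel, so the definite suffix is -ne, giving *ohedehone*.

ohedehone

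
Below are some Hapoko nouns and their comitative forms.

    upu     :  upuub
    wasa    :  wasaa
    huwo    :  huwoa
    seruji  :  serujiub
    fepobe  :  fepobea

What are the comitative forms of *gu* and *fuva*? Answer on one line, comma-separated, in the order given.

guub, fuvaa

The pattern is height harmony: -ub when the last vowel of the stem is a high vowel (*upu*, *seruji*); -a when the last vowel of the stem is a non-high vowel (*wasa*, *huwo*, *fepobe*).
The last vowel of *gu* is /u/, which is a high vowel, so the suffix is -ub, giving *guub*.
*fuva* — last vowel /a/ (a non-high vowel) → -a → *fuvaa*.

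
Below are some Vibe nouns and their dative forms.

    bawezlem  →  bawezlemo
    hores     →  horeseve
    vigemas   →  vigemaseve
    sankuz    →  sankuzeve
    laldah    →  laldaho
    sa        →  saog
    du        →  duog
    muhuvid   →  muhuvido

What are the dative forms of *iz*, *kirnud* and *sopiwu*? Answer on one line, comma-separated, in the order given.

izeve, kirnudo, sopiwuog

Looking at the final sound of each stem: -eve when the stem ends in a sibilant (*hores*, *vigemas*, *sankuz*); -o when the stem ends in a non-sibilant consonant (*bawezlem*, *laldah*, *muhuvid*); -og when the stem ends in a vowel (*sa*, *du*).
Since the final sound of *iz* is /z/ (a sibilant), it takes -eve, giving *izeve*.
*kirnud*: final sound = /d/, a non-sibilant consonant → -o → *kirnudo*.
*sopiwu*: final sound = /u/, a vowel → -og → *sopiwuog*.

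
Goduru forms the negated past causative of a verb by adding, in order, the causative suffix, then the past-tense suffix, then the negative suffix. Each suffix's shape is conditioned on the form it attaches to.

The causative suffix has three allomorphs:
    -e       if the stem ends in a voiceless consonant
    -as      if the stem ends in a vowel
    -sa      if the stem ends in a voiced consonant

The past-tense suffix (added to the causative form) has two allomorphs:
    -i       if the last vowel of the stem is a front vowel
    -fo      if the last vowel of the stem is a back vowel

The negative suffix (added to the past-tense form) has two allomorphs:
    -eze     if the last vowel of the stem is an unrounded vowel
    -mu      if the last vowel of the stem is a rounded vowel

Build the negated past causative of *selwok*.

selwokeieze

The final sound of *selwok* is /k/, which is a voiceless consonant, so the causative suffix is -e, giving *selwoke*.
The causative form *selwoke*: last vowel = /e/, a front vowel → -i → *selwokei*.
The last vowel of the past-tense form *selwokei* is /i/, which is an unrounded vowel, so the negative suffix is -eze, giving *selwokeieze*.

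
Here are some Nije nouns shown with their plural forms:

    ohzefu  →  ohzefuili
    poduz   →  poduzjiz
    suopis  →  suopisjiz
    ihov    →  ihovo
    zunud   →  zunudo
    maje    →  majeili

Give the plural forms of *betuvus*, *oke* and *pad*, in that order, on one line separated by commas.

Looking at the final sound of each stem: -jiz when the stem ends in a sibilant (*poduz*, *suopis*); -o when the stem ends in a non-sibilant consonant (*ihov*, *zunud*); -ili when the stem ends in a vowel (*ohzefu*, *maje*).
*betuvus*: final sound = /s/, a sibilant → -jiz → *betuvusjiz*.
*oke* — final sound /e/ (a vowel) → -ili → *okeili*.
Since the final sound of *pad* is /d/ (a non-sibilant consonant), it takes -o, giving *pado*.

betuvusjiz, okeili, pado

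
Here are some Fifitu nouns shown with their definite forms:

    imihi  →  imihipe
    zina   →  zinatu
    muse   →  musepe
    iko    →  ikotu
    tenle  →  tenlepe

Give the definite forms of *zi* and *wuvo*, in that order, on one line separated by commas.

The pattern is front/back vowel harmony: -pe when the last vowel of the stem is a front vowel (*imihi*, *muse*, *tenle*); -tu when the last vowel of the stem is a back vowel (*zina*, *iko*).
*zi*: last vowel = /i/, a front vowel → -pe → *zipe*.
Since the last vowel of *wuvo* is /o/ (a back vowel), it takes -tu, giving *wuvotu*.

zipe, wuvotu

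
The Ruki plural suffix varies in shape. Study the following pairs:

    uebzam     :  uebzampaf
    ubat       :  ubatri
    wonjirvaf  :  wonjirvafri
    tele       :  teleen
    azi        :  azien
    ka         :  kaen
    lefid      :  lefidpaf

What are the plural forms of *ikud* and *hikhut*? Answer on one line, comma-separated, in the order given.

The alternation tracks the final sound of the stem — -ri when the stem ends in a voiceless consonant (*ubat*, *wonjirvaf*); -paf when the stem ends in a voiced consonant (*uebzam*, *lefid*); -en when the stem ends in a vowel (*tele*, *azi*, *ka*).
*ikud* — final sound /d/ (a voiced consonant) → -paf → *ikudpaf*.
*hikhut* — final sound /t/ (a voiceless consonant) → -ri → *hikhutri*.

ikudpaf, hikhutri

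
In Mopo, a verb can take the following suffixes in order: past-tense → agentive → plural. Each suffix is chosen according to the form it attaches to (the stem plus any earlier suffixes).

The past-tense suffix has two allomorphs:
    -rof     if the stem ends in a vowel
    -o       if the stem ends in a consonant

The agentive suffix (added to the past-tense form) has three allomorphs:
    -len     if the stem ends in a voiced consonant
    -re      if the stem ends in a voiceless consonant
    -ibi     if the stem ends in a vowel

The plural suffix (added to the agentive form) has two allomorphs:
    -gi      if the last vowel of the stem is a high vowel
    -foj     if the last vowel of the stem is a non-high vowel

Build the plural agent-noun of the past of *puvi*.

*puvi*: final sound = /i/, a vowel → -rof → *puvirof*.
The past-tense form *puvirof*: final sound = /f/, a voiceless consonant → -re → *puvirofre*.
The agentive form *puvirofre* — last vowel /e/ (a non-high vowel) → -foj → *puvirofrefoj*.

puvirofrefoj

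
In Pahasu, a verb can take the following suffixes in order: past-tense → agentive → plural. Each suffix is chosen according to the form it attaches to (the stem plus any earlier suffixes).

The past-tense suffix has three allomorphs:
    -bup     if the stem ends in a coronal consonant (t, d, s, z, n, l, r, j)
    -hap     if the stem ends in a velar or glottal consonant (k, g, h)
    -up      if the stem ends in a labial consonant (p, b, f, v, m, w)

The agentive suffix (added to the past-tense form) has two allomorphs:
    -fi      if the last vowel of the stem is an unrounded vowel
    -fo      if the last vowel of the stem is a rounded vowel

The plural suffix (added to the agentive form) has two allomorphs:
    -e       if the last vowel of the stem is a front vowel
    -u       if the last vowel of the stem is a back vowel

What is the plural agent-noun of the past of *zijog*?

The final consonant of *zijog* is /g/, which is velar/glottal, so the past-tense suffix is -hap, giving *zijoghap*.
Since the last vowel of the past-tense form *zijoghap* is /a/ (an unrounded vowel), it takes -fi, giving *zijoghapfi*.
The agentive form *zijoghapfi* — last vowel /i/ (a front vowel) → -e → *zijoghapfie*.

zijoghapfie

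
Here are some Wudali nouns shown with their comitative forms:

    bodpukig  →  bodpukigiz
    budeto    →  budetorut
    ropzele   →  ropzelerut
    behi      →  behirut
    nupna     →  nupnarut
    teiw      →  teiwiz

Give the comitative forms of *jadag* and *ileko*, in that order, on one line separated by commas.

jadagiz, ilekorut

The alternation tracks the final sound of the stem — -iz when the stem ends in a consonant (*bodpukig*, *teiw*); -rut when the stem ends in a vowel (*budeto*, *ropzele*, *behi*, *nupna*).
*jadag* — final sound /g/ (a consonant) → -iz → *jadagiz*.
*ileko*: final sound = /o/, a vowel → -rut → *ilekorut*.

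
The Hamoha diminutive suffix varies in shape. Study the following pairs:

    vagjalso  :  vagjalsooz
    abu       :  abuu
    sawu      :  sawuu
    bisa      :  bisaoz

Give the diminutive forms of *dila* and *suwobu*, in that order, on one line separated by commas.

dilaoz, suwobuu

The pattern is height harmony: -u when the last vowel of the stem is a high vowel (*abu*, *sawu*); -oz when the last vowel of the stem is a non-high vowel (*vagjalso*, *bisa*).
The last vowel of *dila* is /a/, which is a non-high vowel, so the suffix is -oz, giving *dilaoz*.
The last vowel of *suwobu* is /u/, which is a high vowel, so the suffix is -u, giving *suwobuu*.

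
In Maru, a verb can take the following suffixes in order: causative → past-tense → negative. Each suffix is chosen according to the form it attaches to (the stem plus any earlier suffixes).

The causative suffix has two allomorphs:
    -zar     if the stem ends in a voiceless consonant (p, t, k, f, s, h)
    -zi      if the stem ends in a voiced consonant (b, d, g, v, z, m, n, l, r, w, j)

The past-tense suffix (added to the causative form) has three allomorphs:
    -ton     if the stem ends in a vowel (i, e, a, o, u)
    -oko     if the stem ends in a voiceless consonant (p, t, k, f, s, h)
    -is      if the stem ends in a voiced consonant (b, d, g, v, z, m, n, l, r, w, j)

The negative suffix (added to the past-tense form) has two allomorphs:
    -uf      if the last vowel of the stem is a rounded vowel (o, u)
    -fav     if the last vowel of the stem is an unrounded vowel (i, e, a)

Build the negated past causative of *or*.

The final consonant of *or* is /r/, which is voiced, so the causative suffix is -zi, giving *orzi*.
The final sound of the causative form *orzi* is /i/, which is a vowel, so the past-tense suffix is -ton, giving *orziton*.
Since the last vowel of the past-tense form *orziton* is /o/ (a rounded vowel), it takes -uf, giving *orzitonuf*.

orzitonuf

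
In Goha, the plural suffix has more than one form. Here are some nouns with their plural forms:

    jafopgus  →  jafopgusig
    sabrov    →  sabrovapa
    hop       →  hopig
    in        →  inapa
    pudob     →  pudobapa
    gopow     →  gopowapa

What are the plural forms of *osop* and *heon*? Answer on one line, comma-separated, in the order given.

osopig, heonapa

Looking at the final consonant of each stem: -ig when the stem ends in a voiceless consonant (*jafopgus*, *hop*); -apa when the stem ends in a voiced consonant (*sabrov*, *in*, *pudob*, *gopow*).
*osop* — final consonant /p/ (voiceless) → -ig → *osopig*.
The final consonant of *heon* is /n/, which is voiced, so the suffix is -apa, giving *heonapa*.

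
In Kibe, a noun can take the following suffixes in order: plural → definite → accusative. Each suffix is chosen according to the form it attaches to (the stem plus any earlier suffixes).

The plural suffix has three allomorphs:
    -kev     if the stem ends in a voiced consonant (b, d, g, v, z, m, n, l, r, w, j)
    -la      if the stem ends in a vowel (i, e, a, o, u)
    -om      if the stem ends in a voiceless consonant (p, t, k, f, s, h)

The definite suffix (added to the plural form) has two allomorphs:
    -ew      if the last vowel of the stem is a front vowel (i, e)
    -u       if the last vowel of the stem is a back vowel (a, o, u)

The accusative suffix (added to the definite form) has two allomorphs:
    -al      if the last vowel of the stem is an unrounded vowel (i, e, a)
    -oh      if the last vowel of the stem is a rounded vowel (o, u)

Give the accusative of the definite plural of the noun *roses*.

rosesomuoh

*roses*: final sound = /s/, a voiceless consonant → -om → *rosesom*.
The plural form *rosesom* — last vowel /o/ (a back vowel) → -u → *rosesomu*.
Since the last vowel of the definite form *rosesomu* is /u/ (a rounded vowel), it takes -oh, giving *rosesomuoh*.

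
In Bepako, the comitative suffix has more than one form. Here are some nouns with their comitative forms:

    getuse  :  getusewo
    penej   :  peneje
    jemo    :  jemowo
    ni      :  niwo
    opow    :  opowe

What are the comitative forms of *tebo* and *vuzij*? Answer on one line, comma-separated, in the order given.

Looking at the final sound of each stem: -e when the stem ends in a consonant (*penej*, *opow*); -wo when the stem ends in a vowel (*getuse*, *jemo*, *ni*).
*tebo* — final sound /o/ (a vowel) → -wo → *tebowo*.
The final sound of *vuzij* is /j/, which is a consonant, so the suffix is -e, giving *vuzije*.

tebowo, vuzije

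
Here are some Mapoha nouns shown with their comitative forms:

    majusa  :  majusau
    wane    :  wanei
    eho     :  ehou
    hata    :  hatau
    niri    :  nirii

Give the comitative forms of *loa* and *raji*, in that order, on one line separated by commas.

loau, rajii

The alternation tracks the last vowel of the stem — -i when the last vowel of the stem is a front vowel (*wane*, *niri*); -u when the last vowel of the stem is a back vowel (*majusa*, *eho*, *hata*).
Since the last vowel of *loa* is /a/ (a back vowel), it takes -u, giving *loau*.
*raji*: last vowel = /i/, a front vowel → -i → *rajii*.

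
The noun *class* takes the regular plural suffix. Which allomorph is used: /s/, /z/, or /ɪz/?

/ɪz/

The stem *class* ends in a sibilant (/s, z, ʃ, ʒ, tʃ, dʒ/).
The plural suffix surfaces as /ɪz/ after sibilants, /s/ after other voiceless consonants, and /z/ after other voiced sounds.
So the plural -s on *class* is pronounced /ɪz/.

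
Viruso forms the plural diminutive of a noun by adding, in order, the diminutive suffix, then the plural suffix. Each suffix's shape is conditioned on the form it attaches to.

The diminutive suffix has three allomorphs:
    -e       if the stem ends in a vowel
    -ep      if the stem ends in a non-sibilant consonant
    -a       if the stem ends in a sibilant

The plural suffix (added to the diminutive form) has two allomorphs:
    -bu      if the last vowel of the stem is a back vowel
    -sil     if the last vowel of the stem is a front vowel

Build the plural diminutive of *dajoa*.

dajoaesil

Since the final sound of *dajoa* is /a/ (a vowel), it takes -e, giving *dajoae*.
The diminutive form *dajoae*: last vowel = /e/, a front vowel → -sil → *dajoaesil*.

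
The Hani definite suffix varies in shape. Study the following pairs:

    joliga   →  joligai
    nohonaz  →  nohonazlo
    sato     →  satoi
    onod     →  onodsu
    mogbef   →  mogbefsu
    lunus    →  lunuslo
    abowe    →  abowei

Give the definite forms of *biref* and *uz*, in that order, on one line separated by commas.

The alternation tracks the final sound of the stem — -lo when the stem ends in a sibilant (*nohonaz*, *lunus*); -su when the stem ends in a non-sibilant consonant (*onod*, *mogbef*); -i when the stem ends in a vowel (*joliga*, *sato*, *abowe*).
The final sound of *biref* is /f/, which is a non-sibilant consonant, so the suffix is -su, giving *birefsu*.
*uz*: final sound = /z/, a sibilant → -lo → *uzlo*.

birefsu, uzlo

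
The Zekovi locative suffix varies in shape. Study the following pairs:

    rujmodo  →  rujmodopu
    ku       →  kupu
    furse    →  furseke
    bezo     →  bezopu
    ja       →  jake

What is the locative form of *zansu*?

zansupu

The alternation tracks the last vowel of the stem — -pu when the last vowel of the stem is a rounded vowel (*rujmodo*, *ku*, *bezo*); -ke when the last vowel of the stem is an unrounded vowel (*furse*, *ja*).
The last vowel of *zansu* is /u/, which is a rounded vowel, so the suffix is -pu, giving *zansupu*.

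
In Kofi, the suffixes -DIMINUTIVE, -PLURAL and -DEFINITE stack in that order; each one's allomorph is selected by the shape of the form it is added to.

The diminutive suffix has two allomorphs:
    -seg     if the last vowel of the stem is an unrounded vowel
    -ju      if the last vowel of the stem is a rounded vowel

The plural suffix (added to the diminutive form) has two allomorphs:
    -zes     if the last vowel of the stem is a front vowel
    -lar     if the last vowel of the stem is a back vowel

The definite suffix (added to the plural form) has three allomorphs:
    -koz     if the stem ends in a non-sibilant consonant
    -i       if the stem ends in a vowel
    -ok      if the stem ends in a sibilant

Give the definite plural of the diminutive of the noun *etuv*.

etuvjularkoz

*etuv*: last vowel = /u/, a rounded vowel → -ju → *etuvju*.
The diminutive form *etuvju*: last vowel = /u/, a back vowel → -lar → *etuvjular*.
Since the final sound of the plural form *etuvjular* is /r/ (a non-sibilant consonant), it takes -koz, giving *etuvjularkoz*.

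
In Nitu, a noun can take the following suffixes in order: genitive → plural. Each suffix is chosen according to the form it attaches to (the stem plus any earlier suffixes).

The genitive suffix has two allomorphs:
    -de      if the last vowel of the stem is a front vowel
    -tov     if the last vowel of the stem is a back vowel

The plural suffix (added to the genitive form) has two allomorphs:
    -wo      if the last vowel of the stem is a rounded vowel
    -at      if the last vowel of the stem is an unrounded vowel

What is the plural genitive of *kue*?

*kue* — last vowel /e/ (a front vowel) → -de → *kuede*.
The genitive form *kuede* — last vowel /e/ (an unrounded vowel) → -at → *kuedeat*.

kuedeat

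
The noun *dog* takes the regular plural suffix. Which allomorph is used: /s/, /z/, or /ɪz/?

/z/

The stem *dog* ends in a voiced non-sibilant sound.
The plural suffix surfaces as /ɪz/ after sibilants, /s/ after other voiceless consonants, and /z/ after other voiced sounds.
So the plural -s on *dog* is pronounced /z/.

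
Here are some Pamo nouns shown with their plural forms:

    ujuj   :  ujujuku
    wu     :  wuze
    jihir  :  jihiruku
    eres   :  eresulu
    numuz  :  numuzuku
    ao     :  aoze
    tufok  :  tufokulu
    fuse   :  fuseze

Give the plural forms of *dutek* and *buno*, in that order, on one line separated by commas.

The alternation tracks the final sound of the stem — -ulu when the stem ends in a voiceless consonant (*eres*, *tufok*); -uku when the stem ends in a voiced consonant (*ujuj*, *jihir*, *numuz*); -ze when the stem ends in a vowel (*wu*, *ao*, *fuse*).
*dutek* — final sound /k/ (a voiceless consonant) → -ulu → *dutekulu*.
Since the final sound of *buno* is /o/ (a vowel), it takes -ze, giving *bunoze*.

dutekulu, bunoze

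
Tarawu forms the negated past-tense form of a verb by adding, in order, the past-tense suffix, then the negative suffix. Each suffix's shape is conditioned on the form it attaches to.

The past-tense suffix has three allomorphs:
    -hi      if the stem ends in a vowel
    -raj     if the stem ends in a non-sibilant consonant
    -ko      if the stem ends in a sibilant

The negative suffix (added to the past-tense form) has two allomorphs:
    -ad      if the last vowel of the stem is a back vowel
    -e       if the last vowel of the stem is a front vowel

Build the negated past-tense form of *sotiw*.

sotiwrajad

*sotiw* — final sound /w/ (a non-sibilant consonant) → -raj → *sotiwraj*.
The past-tense form *sotiwraj* — last vowel /a/ (a back vowel) → -ad → *sotiwrajad*.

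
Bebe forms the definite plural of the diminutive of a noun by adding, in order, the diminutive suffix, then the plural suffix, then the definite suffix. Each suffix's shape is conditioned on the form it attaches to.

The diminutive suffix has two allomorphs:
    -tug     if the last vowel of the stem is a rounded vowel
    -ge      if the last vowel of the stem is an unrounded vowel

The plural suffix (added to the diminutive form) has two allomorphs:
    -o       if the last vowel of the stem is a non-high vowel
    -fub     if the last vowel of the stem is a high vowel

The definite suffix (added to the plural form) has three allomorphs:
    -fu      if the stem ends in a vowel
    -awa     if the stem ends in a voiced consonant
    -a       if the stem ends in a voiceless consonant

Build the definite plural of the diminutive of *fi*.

Since the last vowel of *fi* is /i/ (an unrounded vowel), it takes -ge, giving *fige*.
Since the last vowel of the diminutive form *fige* is /e/ (a non-high vowel), it takes -o, giving *figeo*.
The plural form *figeo*: final sound = /o/, a vowel → -fu → *figeofu*.

figeofu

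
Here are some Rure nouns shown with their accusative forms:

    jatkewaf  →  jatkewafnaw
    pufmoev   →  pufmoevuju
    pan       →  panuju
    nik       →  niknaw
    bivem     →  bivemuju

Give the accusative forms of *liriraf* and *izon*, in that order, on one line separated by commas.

lirirafnaw, izonuju

Looking at the final consonant of each stem: -naw when the stem ends in a voiceless consonant (*jatkewaf*, *nik*); -uju when the stem ends in a voiced consonant (*pufmoev*, *pan*, *bivem*).
*liriraf*: final consonant = /f/, voiceless → -naw → *lirirafnaw*.
*izon* — final consonant /n/ (voiced) → -uju → *izonuju*.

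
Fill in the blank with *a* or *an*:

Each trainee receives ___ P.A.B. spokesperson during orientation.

a

The indefinite article is chosen by the initial *sound* of the following word, not its spelling.
The initialism *P.A.B.* is read letter by letter; the first letter, P, is pronounced /piː/, which begins with a consonant sound.
So the article is *a*: Each trainee receives a P.A.B. spokesperson during orientation.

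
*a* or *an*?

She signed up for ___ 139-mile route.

a

The indefinite article is chosen by the initial *sound* of the following word, not its spelling.
The number *139* is spoken "one hundred …", beginning with /wʌn/ — a consonant sound.
So the article is *a*: She signed up for a 139-mile route.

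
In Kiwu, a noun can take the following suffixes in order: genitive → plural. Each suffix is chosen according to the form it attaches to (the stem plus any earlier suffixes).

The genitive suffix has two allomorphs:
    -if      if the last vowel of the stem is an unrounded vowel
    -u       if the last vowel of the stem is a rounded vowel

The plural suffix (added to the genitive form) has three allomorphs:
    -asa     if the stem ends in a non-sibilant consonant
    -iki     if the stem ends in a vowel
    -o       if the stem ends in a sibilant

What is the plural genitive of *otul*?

The last vowel of *otul* is /u/, which is a rounded vowel, so the genitive suffix is -u, giving *otulu*.
The genitive form *otulu* — final sound /u/ (a vowel) → -iki → *otuluiki*.

otuluiki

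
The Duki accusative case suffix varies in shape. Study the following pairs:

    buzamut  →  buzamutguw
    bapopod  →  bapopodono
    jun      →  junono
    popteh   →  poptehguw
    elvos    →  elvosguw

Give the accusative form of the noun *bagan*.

baganono

The alternation tracks the final consonant of the stem — -guw when the stem ends in a voiceless consonant (*buzamut*, *popteh*, *elvos*); -ono when the stem ends in a voiced consonant (*bapopod*, *jun*).
*bagan* — final consonant /n/ (voiced) → -ono → *baganono*.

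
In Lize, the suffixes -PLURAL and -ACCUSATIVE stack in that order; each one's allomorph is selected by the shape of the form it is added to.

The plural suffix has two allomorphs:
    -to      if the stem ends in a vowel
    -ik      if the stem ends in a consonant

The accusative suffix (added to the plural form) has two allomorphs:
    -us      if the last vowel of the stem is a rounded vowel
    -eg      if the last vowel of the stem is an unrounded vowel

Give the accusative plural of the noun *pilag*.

pilagikeg

*pilag* — final sound /g/ (a consonant) → -ik → *pilagik*.
The plural form *pilagik* — last vowel /i/ (an unrounded vowel) → -eg → *pilagikeg*.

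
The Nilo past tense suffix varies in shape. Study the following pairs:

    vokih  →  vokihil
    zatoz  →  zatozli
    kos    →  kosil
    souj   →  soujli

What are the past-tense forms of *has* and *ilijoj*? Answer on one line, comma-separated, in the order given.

The pattern is voicing of the final consonant: -il when the stem ends in a voiceless consonant (*vokih*, *kos*); -li when the stem ends in a voiced consonant (*zatoz*, *souj*).
The final consonant of *has* is /s/, which is voiceless, so the suffix is -il, giving *hasil*.
*ilijoj*: final consonant = /j/, voiced → -li → *ilijojli*.

hasil, ilijojli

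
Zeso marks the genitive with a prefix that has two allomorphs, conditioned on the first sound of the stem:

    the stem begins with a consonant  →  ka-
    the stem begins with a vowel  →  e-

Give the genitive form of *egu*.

eegu

*egu*: first sound = /e/, a vowel → e- → *eegu*.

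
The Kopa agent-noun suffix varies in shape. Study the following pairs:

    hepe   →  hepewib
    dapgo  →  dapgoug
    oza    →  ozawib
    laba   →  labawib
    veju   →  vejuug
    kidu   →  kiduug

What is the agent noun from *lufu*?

lufuug

The alternation tracks the last vowel of the stem — -ug when the last vowel of the stem is a rounded vowel (*dapgo*, *veju*, *kidu*); -wib when the last vowel of the stem is an unrounded vowel (*hepe*, *oza*, *laba*).
*lufu* — last vowel /u/ (a rounded vowel) → -ug → *lufuug*.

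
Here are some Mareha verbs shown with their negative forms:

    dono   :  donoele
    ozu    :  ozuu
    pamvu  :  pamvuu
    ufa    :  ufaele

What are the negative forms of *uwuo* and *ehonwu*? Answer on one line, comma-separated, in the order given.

uwuoele, ehonwuu

The pattern is height harmony: -u when the last vowel of the stem is a high vowel (*ozu*, *pamvu*); -ele when the last vowel of the stem is a non-high vowel (*dono*, *ufa*).
*uwuo* — last vowel /o/ (a non-high vowel) → -ele → *uwuoele*.
Since the last vowel of *ehonwu* is /u/ (a high vowel), it takes -u, giving *ehonwuu*.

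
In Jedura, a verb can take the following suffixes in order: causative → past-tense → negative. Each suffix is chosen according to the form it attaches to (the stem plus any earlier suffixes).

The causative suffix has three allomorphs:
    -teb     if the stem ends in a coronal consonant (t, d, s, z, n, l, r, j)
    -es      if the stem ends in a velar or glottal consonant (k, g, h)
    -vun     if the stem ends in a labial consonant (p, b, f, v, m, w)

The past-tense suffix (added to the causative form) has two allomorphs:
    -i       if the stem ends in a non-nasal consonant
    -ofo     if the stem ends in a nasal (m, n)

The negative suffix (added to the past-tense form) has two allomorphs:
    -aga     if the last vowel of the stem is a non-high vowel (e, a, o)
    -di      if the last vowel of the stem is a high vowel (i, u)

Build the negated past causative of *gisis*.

gisistebidi

Since the final consonant of *gisis* is /s/ (coronal), it takes -teb, giving *gisisteb*.
The causative form *gisisteb* — final consonant /b/ (non-nasal) → -i → *gisistebi*.
The past-tense form *gisistebi*: last vowel = /i/, a high vowel → -di → *gisistebidi*.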